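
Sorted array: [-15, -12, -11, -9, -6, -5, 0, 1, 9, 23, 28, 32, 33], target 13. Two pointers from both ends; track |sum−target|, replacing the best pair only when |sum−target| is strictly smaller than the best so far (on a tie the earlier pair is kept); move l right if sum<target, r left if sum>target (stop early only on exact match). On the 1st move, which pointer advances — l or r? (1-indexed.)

l=1 r=13: -15+33=18 d=5 *, r--

r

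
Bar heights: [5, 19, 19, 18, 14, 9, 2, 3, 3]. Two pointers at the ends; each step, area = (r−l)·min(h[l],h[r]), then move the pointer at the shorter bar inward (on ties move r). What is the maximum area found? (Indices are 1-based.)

l=1 r=9: min(5,3)*8=24 best=24 *, r--
l=1 r=8: min(5,3)*7=21 best=24, r--
l=1 r=7: min(5,2)*6=12 best=24, r--
l=1 r=6: min(5,9)*5=25 best=25 *, l++
l=2 r=6: min(19,9)*4=36 best=36 *, r--
l=2 r=5: min(19,14)*3=42 best=42 *, r--
l=2 r=4: min(19,18)*2=36 best=42, r--
l=2 r=3: min(19,19)*1=19 best=42, r--

max area = 42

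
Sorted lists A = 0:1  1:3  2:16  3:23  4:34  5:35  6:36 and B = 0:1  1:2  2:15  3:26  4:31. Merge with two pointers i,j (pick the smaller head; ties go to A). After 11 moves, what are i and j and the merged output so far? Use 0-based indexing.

i=6, j=5, merged so far=[1, 1, 2, 3, 15, 16, 23, 26, 31, 34, 35]

i=0 j=0: A[i]=1<=B[j]=1 take 1, i++
i=1 j=0: A[i]=3>B[j]=1 take 1, j++
i=1 j=1: A[i]=3>B[j]=2 take 2, j++
i=1 j=2: A[i]=3<=B[j]=15 take 3, i++
i=2 j=2: A[i]=16>B[j]=15 take 15, j++
i=2 j=3: A[i]=16<=B[j]=26 take 16, i++
i=3 j=3: A[i]=23<=B[j]=26 take 23, i++
i=4 j=3: A[i]=34>B[j]=26 take 26, j++
i=4 j=4: A[i]=34>B[j]=31 take 31, j++
i=4 j=5: B done, take A[i]=34, i++
i=5 j=5: B done, take A[i]=35, i++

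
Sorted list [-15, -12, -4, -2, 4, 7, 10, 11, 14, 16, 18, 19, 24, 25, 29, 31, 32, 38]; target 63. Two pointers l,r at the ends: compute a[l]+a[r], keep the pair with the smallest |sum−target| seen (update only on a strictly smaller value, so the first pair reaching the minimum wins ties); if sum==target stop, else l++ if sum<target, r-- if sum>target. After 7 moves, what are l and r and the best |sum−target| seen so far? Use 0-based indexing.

l=7, r=17, best |Δ|=15

l=0 r=17: -15+38=23 d=40 *, l++
l=1 r=17: -12+38=26 d=37 *, l++
l=2 r=17: -4+38=34 d=29 *, l++
l=3 r=17: -2+38=36 d=27 *, l++
l=4 r=17: 4+38=42 d=21 *, l++
l=5 r=17: 7+38=45 d=18 *, l++
l=6 r=17: 10+38=48 d=15 *, l++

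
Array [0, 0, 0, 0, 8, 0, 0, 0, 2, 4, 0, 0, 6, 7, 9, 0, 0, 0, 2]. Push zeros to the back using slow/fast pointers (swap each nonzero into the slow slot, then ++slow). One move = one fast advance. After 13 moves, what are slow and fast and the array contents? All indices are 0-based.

slow=4, fast=13, a=[8, 2, 4, 6, 0, 0, 0, 0, 0, 0, 0, 0, 0, 7, 9, 0, 0, 0, 2]

(s=0,f=0) a[fast]=0 → fast++
(s=0,f=1) a[fast]=0 → fast++
(s=0,f=2) a[fast]=0 → fast++
(s=0,f=3) a[fast]=0 → fast++
(s=0,f=4) a[fast]=8≠0 swap→a[0]=8 → slow++,fast++
(s=1,f=5) a[fast]=0 → fast++
(s=1,f=6) a[fast]=0 → fast++
(s=1,f=7) a[fast]=0 → fast++
(s=1,f=8) a[fast]=2≠0 swap→a[1]=2 → slow++,fast++
(s=2,f=9) a[fast]=4≠0 swap→a[2]=4 → slow++,fast++
(s=3,f=10) a[fast]=0 → fast++
(s=3,f=11) a[fast]=0 → fast++
(s=3,f=12) a[fast]=6≠0 swap→a[3]=6 → slow++,fast++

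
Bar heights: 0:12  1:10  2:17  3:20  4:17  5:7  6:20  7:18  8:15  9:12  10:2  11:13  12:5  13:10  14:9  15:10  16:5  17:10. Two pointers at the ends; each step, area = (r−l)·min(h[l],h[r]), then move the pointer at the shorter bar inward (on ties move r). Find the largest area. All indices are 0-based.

max area = 170

l=0 r=17: min(12,10)*17=170 best=170 *, r--
l=0 r=16: min(12,5)*16=80 best=170, r--
l=0 r=15: min(12,10)*15=150 best=170, r--
l=0 r=14: min(12,9)*14=126 best=170, r--
l=0 r=13: min(12,10)*13=130 best=170, r--
l=0 r=12: min(12,5)*12=60 best=170, r--
l=0 r=11: min(12,13)*11=132 best=170, l++
l=1 r=11: min(10,13)*10=100 best=170, l++
l=2 r=11: min(17,13)*9=117 best=170, r--
l=2 r=10: min(17,2)*8=16 best=170, r--
l=2 r=9: min(17,12)*7=84 best=170, r--
l=2 r=8: min(17,15)*6=90 best=170, r--
l=2 r=7: min(17,18)*5=85 best=170, l++
l=3 r=7: min(20,18)*4=72 best=170, r--
l=3 r=6: min(20,20)*3=60 best=170, r--
l=3 r=5: min(20,7)*2=14 best=170, r--
l=3 r=4: min(20,17)*1=17 best=170, r--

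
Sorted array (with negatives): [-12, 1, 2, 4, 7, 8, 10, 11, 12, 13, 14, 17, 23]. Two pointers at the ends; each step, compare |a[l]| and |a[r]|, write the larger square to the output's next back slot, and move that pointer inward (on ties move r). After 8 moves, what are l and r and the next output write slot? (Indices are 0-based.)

l=0 r=12: |-12|<=|23| out[12]=529, r--
l=0 r=11: |-12|<=|17| out[11]=289, r--
l=0 r=10: |-12|<=|14| out[10]=196, r--
l=0 r=9: |-12|<=|13| out[9]=169, r--
l=0 r=8: |-12|<=|12| out[8]=144, r--
l=0 r=7: |-12|>|11| out[7]=144, l++
l=1 r=7: |1|<=|11| out[6]=121, r--
l=1 r=6: |1|<=|10| out[5]=100, r--

l=1, r=5, next write slot=4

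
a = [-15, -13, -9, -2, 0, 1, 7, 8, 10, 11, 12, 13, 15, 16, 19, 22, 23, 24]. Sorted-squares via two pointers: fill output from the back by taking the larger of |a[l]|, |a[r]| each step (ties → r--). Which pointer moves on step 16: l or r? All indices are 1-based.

[1,18] |-15|<=|24| out[18]=576 → r--
[1,17] |-15|<=|23| out[17]=529 → r--
[1,16] |-15|<=|22| out[16]=484 → r--
[1,15] |-15|<=|19| out[15]=361 → r--
[1,14] |-15|<=|16| out[14]=256 → r--
[1,13] |-15|<=|15| out[13]=225 → r--
[1,12] |-15|>|13| out[12]=225 → l++
[2,12] |-13|<=|13| out[11]=169 → r--
[2,11] |-13|>|12| out[10]=169 → l++
[3,11] |-9|<=|12| out[9]=144 → r--
[3,10] |-9|<=|11| out[8]=121 → r--
[3,9] |-9|<=|10| out[7]=100 → r--
[3,8] |-9|>|8| out[6]=81 → l++
[4,8] |-2|<=|8| out[5]=64 → r--
[4,7] |-2|<=|7| out[4]=49 → r--
[4,6] |-2|>|1| out[3]=4 → l++

l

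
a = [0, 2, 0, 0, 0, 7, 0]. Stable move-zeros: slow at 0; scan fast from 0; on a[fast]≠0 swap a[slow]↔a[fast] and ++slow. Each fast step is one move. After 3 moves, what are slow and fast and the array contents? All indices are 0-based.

slow=1, fast=3, a=[2, 0, 0, 0, 0, 7, 0]

(s=0,f=0) a[fast]=0 → fast++
(s=0,f=1) a[fast]=2≠0 swap→a[0]=2 → slow++,fast++
(s=1,f=2) a[fast]=0 → fast++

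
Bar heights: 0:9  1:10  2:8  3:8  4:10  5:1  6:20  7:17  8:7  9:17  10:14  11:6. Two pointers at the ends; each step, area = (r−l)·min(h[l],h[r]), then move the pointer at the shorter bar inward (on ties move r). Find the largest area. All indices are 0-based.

l=0 r=11: min(9,6)*11=66 best=66 *, r--
l=0 r=10: min(9,14)*10=90 best=90 *, l++
l=1 r=10: min(10,14)*9=90 best=90, l++
l=2 r=10: min(8,14)*8=64 best=90, l++
l=3 r=10: min(8,14)*7=56 best=90, l++
l=4 r=10: min(10,14)*6=60 best=90, l++
l=5 r=10: min(1,14)*5=5 best=90, l++
l=6 r=10: min(20,14)*4=56 best=90, r--
l=6 r=9: min(20,17)*3=51 best=90, r--
l=6 r=8: min(20,7)*2=14 best=90, r--
l=6 r=7: min(20,17)*1=17 best=90, r--

max area = 90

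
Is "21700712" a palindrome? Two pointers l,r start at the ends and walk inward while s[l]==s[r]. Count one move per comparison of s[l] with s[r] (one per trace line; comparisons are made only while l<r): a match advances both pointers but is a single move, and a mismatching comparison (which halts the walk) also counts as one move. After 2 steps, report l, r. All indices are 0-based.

l=2, r=5

[0,7] '2'=='2' → l++,r--
[1,6] '1'=='1' → l++,r--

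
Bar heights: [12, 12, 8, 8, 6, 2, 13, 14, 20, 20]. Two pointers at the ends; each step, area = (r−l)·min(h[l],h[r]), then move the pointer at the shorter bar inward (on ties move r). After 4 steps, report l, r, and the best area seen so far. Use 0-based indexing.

[0,9] min(12,20)*9=108 best=108 * → l++
[1,9] min(12,20)*8=96 best=108 → l++
[2,9] min(8,20)*7=56 best=108 → l++
[3,9] min(8,20)*6=48 best=108 → l++

l=4, r=9, best area=108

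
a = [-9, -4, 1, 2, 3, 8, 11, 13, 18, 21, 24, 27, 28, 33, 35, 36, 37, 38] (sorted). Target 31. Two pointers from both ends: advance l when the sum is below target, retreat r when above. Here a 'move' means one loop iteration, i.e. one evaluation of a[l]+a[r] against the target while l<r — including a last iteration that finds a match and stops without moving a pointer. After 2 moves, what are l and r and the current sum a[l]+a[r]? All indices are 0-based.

l=1, r=16, sum=33

[0,17] -9+38=29 <31 → l++
[1,17] -4+38=34 >31 → r--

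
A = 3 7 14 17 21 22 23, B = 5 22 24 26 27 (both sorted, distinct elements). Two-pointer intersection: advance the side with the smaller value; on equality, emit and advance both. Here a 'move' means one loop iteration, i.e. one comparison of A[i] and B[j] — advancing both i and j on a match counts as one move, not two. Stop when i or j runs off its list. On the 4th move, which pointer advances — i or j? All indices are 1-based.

i

i=1 j=1: 3<5, i++
i=2 j=1: 7>5, j++
i=2 j=2: 7<22, i++
i=3 j=2: 14<22, i++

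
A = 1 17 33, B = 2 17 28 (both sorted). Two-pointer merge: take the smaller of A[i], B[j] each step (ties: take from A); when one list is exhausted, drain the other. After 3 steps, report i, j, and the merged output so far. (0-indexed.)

i=2, j=1, merged so far=[1, 2, 17]

[i=0,j=0] A[i]=1<=B[j]=2 take 1 → i++
[i=1,j=0] A[i]=17>B[j]=2 take 2 → j++
[i=1,j=1] A[i]=17<=B[j]=17 take 17 → i++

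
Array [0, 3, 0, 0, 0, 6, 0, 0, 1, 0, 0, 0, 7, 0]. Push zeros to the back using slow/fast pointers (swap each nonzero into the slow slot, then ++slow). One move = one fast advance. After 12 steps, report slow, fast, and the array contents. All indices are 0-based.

slow=3, fast=12, a=[3, 6, 1, 0, 0, 0, 0, 0, 0, 0, 0, 0, 7, 0]

(s=0,f=0) a[fast]=0 → fast++
(s=0,f=1) a[fast]=3≠0 swap→a[0]=3 → slow++,fast++
(s=1,f=2) a[fast]=0 → fast++
(s=1,f=3) a[fast]=0 → fast++
(s=1,f=4) a[fast]=0 → fast++
(s=1,f=5) a[fast]=6≠0 swap→a[1]=6 → slow++,fast++
(s=2,f=6) a[fast]=0 → fast++
(s=2,f=7) a[fast]=0 → fast++
(s=2,f=8) a[fast]=1≠0 swap→a[2]=1 → slow++,fast++
(s=3,f=9) a[fast]=0 → fast++
(s=3,f=10) a[fast]=0 → fast++
(s=3,f=11) a[fast]=0 → fast++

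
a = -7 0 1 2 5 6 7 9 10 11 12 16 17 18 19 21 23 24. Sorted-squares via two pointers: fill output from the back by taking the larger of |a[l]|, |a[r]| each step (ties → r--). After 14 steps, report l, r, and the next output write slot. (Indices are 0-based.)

l=0 r=17: |-7|<=|24| out[17]=576, r--
l=0 r=16: |-7|<=|23| out[16]=529, r--
l=0 r=15: |-7|<=|21| out[15]=441, r--
l=0 r=14: |-7|<=|19| out[14]=361, r--
l=0 r=13: |-7|<=|18| out[13]=324, r--
l=0 r=12: |-7|<=|17| out[12]=289, r--
l=0 r=11: |-7|<=|16| out[11]=256, r--
l=0 r=10: |-7|<=|12| out[10]=144, r--
l=0 r=9: |-7|<=|11| out[9]=121, r--
l=0 r=8: |-7|<=|10| out[8]=100, r--
l=0 r=7: |-7|<=|9| out[7]=81, r--
l=0 r=6: |-7|<=|7| out[6]=49, r--
l=0 r=5: |-7|>|6| out[5]=49, l++
l=1 r=5: |0|<=|6| out[4]=36, r--

l=1, r=4, next write slot=3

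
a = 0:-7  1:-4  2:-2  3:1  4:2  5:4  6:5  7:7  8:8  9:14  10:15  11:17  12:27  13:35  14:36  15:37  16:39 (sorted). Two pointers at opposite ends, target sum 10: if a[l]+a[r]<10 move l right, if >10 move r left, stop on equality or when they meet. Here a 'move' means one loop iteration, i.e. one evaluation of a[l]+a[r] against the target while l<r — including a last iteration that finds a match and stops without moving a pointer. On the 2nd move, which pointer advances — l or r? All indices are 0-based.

[0,16] -7+39=32 >10 → r--
[0,15] -7+37=30 >10 → r--

r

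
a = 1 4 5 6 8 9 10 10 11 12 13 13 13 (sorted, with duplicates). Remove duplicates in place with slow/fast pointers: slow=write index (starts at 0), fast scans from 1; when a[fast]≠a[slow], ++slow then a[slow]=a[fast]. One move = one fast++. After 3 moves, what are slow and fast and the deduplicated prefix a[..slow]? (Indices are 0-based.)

slow=3, fast=4, prefix=[1, 4, 5, 6]

(s=0,f=1) a[fast]=4≠a[slow]=1 write a[1]=4 → slow++,fast++
(s=1,f=2) a[fast]=5≠a[slow]=4 write a[2]=5 → slow++,fast++
(s=2,f=3) a[fast]=6≠a[slow]=5 write a[3]=6 → slow++,fast++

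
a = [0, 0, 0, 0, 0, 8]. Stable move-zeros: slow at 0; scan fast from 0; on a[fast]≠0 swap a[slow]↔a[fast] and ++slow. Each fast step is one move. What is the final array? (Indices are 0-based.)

[8, 0, 0, 0, 0, 0]

slow=0 fast=0: a[fast]=0, fast++
slow=0 fast=1: a[fast]=0, fast++
slow=0 fast=2: a[fast]=0, fast++
slow=0 fast=3: a[fast]=0, fast++
slow=0 fast=4: a[fast]=0, fast++
slow=0 fast=5: a[fast]=8≠0 swap→a[0]=8, slow++,fast++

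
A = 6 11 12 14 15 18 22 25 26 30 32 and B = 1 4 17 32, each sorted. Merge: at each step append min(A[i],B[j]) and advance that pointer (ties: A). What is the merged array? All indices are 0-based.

[i=0,j=0] A[i]=6>B[j]=1 take 1 → j++
[i=0,j=1] A[i]=6>B[j]=4 take 4 → j++
[i=0,j=2] A[i]=6<=B[j]=17 take 6 → i++
[i=1,j=2] A[i]=11<=B[j]=17 take 11 → i++
[i=2,j=2] A[i]=12<=B[j]=17 take 12 → i++
[i=3,j=2] A[i]=14<=B[j]=17 take 14 → i++
[i=4,j=2] A[i]=15<=B[j]=17 take 15 → i++
[i=5,j=2] A[i]=18>B[j]=17 take 17 → j++
[i=5,j=3] A[i]=18<=B[j]=32 take 18 → i++
[i=6,j=3] A[i]=22<=B[j]=32 take 22 → i++
[i=7,j=3] A[i]=25<=B[j]=32 take 25 → i++
[i=8,j=3] A[i]=26<=B[j]=32 take 26 → i++
[i=9,j=3] A[i]=30<=B[j]=32 take 30 → i++
[i=10,j=3] A[i]=32<=B[j]=32 take 32 → i++
[i=11,j=3] A done, take B[j]=32 → j++

[1, 4, 6, 11, 12, 14, 15, 17, 18, 22, 25, 26, 30, 32, 32]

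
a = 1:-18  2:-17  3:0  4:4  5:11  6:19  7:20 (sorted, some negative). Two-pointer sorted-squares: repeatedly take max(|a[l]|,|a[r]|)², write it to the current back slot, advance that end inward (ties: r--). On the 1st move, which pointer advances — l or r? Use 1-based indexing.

r

[1,7] |-18|<=|20| out[7]=400 → r--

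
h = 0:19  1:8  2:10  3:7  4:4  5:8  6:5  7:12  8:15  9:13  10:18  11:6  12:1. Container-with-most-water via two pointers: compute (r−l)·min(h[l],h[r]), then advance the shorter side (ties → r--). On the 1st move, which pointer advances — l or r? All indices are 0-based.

[0,12] min(19,1)*12=12 best=12 * → r--

r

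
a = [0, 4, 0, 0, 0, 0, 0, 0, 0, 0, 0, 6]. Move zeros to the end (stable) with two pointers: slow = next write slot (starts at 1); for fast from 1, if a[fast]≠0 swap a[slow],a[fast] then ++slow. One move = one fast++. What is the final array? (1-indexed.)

(s=1,f=1) a[fast]=0 → fast++
(s=1,f=2) a[fast]=4≠0 swap→a[1]=4 → slow++,fast++
(s=2,f=3) a[fast]=0 → fast++
(s=2,f=4) a[fast]=0 → fast++
(s=2,f=5) a[fast]=0 → fast++
(s=2,f=6) a[fast]=0 → fast++
(s=2,f=7) a[fast]=0 → fast++
(s=2,f=8) a[fast]=0 → fast++
(s=2,f=9) a[fast]=0 → fast++
(s=2,f=10) a[fast]=0 → fast++
(s=2,f=11) a[fast]=0 → fast++
(s=2,f=12) a[fast]=6≠0 swap→a[2]=6 → slow++,fast++

[4, 6, 0, 0, 0, 0, 0, 0, 0, 0, 0, 0]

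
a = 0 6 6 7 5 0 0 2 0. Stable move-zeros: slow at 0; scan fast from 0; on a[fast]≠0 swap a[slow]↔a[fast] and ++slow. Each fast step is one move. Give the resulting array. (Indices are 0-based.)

slow=0 fast=0: a[fast]=0, fast++
slow=0 fast=1: a[fast]=6≠0 swap→a[0]=6, slow++,fast++
slow=1 fast=2: a[fast]=6≠0 swap→a[1]=6, slow++,fast++
slow=2 fast=3: a[fast]=7≠0 swap→a[2]=7, slow++,fast++
slow=3 fast=4: a[fast]=5≠0 swap→a[3]=5, slow++,fast++
slow=4 fast=5: a[fast]=0, fast++
slow=4 fast=6: a[fast]=0, fast++
slow=4 fast=7: a[fast]=2≠0 swap→a[4]=2, slow++,fast++
slow=5 fast=8: a[fast]=0, fast++

[6, 6, 7, 5, 2, 0, 0, 0, 0]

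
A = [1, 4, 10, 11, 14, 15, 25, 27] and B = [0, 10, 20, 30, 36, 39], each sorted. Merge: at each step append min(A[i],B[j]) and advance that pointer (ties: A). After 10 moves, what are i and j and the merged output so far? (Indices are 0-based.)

[i=0,j=0] A[i]=1>B[j]=0 take 0 → j++
[i=0,j=1] A[i]=1<=B[j]=10 take 1 → i++
[i=1,j=1] A[i]=4<=B[j]=10 take 4 → i++
[i=2,j=1] A[i]=10<=B[j]=10 take 10 → i++
[i=3,j=1] A[i]=11>B[j]=10 take 10 → j++
[i=3,j=2] A[i]=11<=B[j]=20 take 11 → i++
[i=4,j=2] A[i]=14<=B[j]=20 take 14 → i++
[i=5,j=2] A[i]=15<=B[j]=20 take 15 → i++
[i=6,j=2] A[i]=25>B[j]=20 take 20 → j++
[i=6,j=3] A[i]=25<=B[j]=30 take 25 → i++

i=7, j=3, merged so far=[0, 1, 4, 10, 10, 11, 14, 15, 20, 25]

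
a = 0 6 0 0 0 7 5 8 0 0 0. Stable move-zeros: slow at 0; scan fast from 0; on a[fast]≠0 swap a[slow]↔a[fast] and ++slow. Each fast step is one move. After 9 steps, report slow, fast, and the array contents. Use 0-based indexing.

slow=0 fast=0: a[fast]=0, fast++
slow=0 fast=1: a[fast]=6≠0 swap→a[0]=6, slow++,fast++
slow=1 fast=2: a[fast]=0, fast++
slow=1 fast=3: a[fast]=0, fast++
slow=1 fast=4: a[fast]=0, fast++
slow=1 fast=5: a[fast]=7≠0 swap→a[1]=7, slow++,fast++
slow=2 fast=6: a[fast]=5≠0 swap→a[2]=5, slow++,fast++
slow=3 fast=7: a[fast]=8≠0 swap→a[3]=8, slow++,fast++
slow=4 fast=8: a[fast]=0, fast++

slow=4, fast=9, a=[6, 7, 5, 8, 0, 0, 0, 0, 0, 0, 0]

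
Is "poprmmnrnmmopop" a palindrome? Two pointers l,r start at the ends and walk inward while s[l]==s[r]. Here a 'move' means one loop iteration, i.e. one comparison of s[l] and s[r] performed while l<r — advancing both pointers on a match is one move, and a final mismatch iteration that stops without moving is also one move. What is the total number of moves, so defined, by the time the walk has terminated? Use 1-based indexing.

l=1 r=15: 'p'=='p', l++,r--
l=2 r=14: 'o'=='o', l++,r--
l=3 r=13: 'p'=='p', l++,r--
l=4 r=12: 'r'!='o', stop

4 moves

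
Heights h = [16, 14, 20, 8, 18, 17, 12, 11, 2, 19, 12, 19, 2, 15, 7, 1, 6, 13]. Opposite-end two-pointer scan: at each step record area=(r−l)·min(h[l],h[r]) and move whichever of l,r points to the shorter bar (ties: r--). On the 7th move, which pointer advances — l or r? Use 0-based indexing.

l

l=0 r=17: min(16,13)*17=221 best=221 *, r--
l=0 r=16: min(16,6)*16=96 best=221, r--
l=0 r=15: min(16,1)*15=15 best=221, r--
l=0 r=14: min(16,7)*14=98 best=221, r--
l=0 r=13: min(16,15)*13=195 best=221, r--
l=0 r=12: min(16,2)*12=24 best=221, r--
l=0 r=11: min(16,19)*11=176 best=221, l++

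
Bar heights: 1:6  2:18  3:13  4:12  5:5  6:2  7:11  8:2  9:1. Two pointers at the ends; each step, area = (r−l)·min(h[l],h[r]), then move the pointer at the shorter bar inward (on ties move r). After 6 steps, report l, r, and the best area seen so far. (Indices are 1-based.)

l=1 r=9: min(6,1)*8=8 best=8 *, r--
l=1 r=8: min(6,2)*7=14 best=14 *, r--
l=1 r=7: min(6,11)*6=36 best=36 *, l++
l=2 r=7: min(18,11)*5=55 best=55 *, r--
l=2 r=6: min(18,2)*4=8 best=55, r--
l=2 r=5: min(18,5)*3=15 best=55, r--

l=2, r=4, best area=55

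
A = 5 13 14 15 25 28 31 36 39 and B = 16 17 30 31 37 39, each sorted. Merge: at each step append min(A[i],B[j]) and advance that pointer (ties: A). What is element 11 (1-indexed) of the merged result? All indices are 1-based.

[i=1,j=1] A[i]=5<=B[j]=16 take 5 → i++
[i=2,j=1] A[i]=13<=B[j]=16 take 13 → i++
[i=3,j=1] A[i]=14<=B[j]=16 take 14 → i++
[i=4,j=1] A[i]=15<=B[j]=16 take 15 → i++
[i=5,j=1] A[i]=25>B[j]=16 take 16 → j++
[i=5,j=2] A[i]=25>B[j]=17 take 17 → j++
[i=5,j=3] A[i]=25<=B[j]=30 take 25 → i++
[i=6,j=3] A[i]=28<=B[j]=30 take 28 → i++
[i=7,j=3] A[i]=31>B[j]=30 take 30 → j++
[i=7,j=4] A[i]=31<=B[j]=31 take 31 → i++
[i=8,j=4] A[i]=36>B[j]=31 take 31 → j++
[i=8,j=5] A[i]=36<=B[j]=37 take 36 → i++
[i=9,j=5] A[i]=39>B[j]=37 take 37 → j++
[i=9,j=6] A[i]=39<=B[j]=39 take 39 → i++
[i=10,j=6] A done, take B[j]=39 → j++

merged[11] = 31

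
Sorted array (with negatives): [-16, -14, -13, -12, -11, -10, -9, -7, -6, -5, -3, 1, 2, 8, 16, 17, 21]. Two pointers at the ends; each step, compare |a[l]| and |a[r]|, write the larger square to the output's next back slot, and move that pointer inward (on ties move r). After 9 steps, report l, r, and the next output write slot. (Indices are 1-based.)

[1,17] |-16|<=|21| out[17]=441 → r--
[1,16] |-16|<=|17| out[16]=289 → r--
[1,15] |-16|<=|16| out[15]=256 → r--
[1,14] |-16|>|8| out[14]=256 → l++
[2,14] |-14|>|8| out[13]=196 → l++
[3,14] |-13|>|8| out[12]=169 → l++
[4,14] |-12|>|8| out[11]=144 → l++
[5,14] |-11|>|8| out[10]=121 → l++
[6,14] |-10|>|8| out[9]=100 → l++

l=7, r=14, next write slot=8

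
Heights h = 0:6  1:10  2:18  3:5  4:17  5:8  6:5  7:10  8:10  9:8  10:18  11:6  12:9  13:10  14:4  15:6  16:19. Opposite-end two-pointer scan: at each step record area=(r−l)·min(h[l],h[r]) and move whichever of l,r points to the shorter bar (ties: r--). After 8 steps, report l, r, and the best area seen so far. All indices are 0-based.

[0,16] min(6,19)*16=96 best=96 * → l++
[1,16] min(10,19)*15=150 best=150 * → l++
[2,16] min(18,19)*14=252 best=252 * → l++
[3,16] min(5,19)*13=65 best=252 → l++
[4,16] min(17,19)*12=204 best=252 → l++
[5,16] min(8,19)*11=88 best=252 → l++
[6,16] min(5,19)*10=50 best=252 → l++
[7,16] min(10,19)*9=90 best=252 → l++

l=8, r=16, best area=252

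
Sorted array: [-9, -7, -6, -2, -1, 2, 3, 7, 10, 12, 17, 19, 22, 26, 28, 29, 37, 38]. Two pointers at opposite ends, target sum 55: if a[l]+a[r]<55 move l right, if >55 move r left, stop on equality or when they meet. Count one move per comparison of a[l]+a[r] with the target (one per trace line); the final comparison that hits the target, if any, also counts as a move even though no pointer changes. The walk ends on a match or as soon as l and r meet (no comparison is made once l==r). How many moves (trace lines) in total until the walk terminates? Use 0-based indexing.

l=0 r=17: -9+38=29 <55, l++
l=1 r=17: -7+38=31 <55, l++
l=2 r=17: -6+38=32 <55, l++
l=3 r=17: -2+38=36 <55, l++
l=4 r=17: -1+38=37 <55, l++
l=5 r=17: 2+38=40 <55, l++
l=6 r=17: 3+38=41 <55, l++
l=7 r=17: 7+38=45 <55, l++
l=8 r=17: 10+38=48 <55, l++
l=9 r=17: 12+38=50 <55, l++
l=10 r=17: 17+38=55, found

11 moves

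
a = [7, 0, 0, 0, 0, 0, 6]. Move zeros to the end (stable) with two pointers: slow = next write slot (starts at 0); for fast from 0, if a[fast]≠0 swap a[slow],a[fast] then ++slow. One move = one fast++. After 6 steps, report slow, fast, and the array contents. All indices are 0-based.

slow=1, fast=6, a=[7, 0, 0, 0, 0, 0, 6]

(s=0,f=0) a[fast]=7≠0 swap→a[0]=7 → slow++,fast++
(s=1,f=1) a[fast]=0 → fast++
(s=1,f=2) a[fast]=0 → fast++
(s=1,f=3) a[fast]=0 → fast++
(s=1,f=4) a[fast]=0 → fast++
(s=1,f=5) a[fast]=0 → fast++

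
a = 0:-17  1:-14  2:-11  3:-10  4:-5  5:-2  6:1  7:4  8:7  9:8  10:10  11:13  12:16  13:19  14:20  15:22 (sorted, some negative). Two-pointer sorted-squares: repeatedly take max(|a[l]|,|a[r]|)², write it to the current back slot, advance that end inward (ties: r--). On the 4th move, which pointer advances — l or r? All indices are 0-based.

l

[0,15] |-17|<=|22| out[15]=484 → r--
[0,14] |-17|<=|20| out[14]=400 → r--
[0,13] |-17|<=|19| out[13]=361 → r--
[0,12] |-17|>|16| out[12]=289 → l++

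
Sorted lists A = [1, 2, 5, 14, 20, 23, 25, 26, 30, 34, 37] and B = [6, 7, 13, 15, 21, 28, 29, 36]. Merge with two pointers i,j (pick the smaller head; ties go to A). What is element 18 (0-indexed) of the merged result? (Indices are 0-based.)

merged[18] = 37

[i=0,j=0] A[i]=1<=B[j]=6 take 1 → i++
[i=1,j=0] A[i]=2<=B[j]=6 take 2 → i++
[i=2,j=0] A[i]=5<=B[j]=6 take 5 → i++
[i=3,j=0] A[i]=14>B[j]=6 take 6 → j++
[i=3,j=1] A[i]=14>B[j]=7 take 7 → j++
[i=3,j=2] A[i]=14>B[j]=13 take 13 → j++
[i=3,j=3] A[i]=14<=B[j]=15 take 14 → i++
[i=4,j=3] A[i]=20>B[j]=15 take 15 → j++
[i=4,j=4] A[i]=20<=B[j]=21 take 20 → i++
[i=5,j=4] A[i]=23>B[j]=21 take 21 → j++
[i=5,j=5] A[i]=23<=B[j]=28 take 23 → i++
[i=6,j=5] A[i]=25<=B[j]=28 take 25 → i++
[i=7,j=5] A[i]=26<=B[j]=28 take 26 → i++
[i=8,j=5] A[i]=30>B[j]=28 take 28 → j++
[i=8,j=6] A[i]=30>B[j]=29 take 29 → j++
[i=8,j=7] A[i]=30<=B[j]=36 take 30 → i++
[i=9,j=7] A[i]=34<=B[j]=36 take 34 → i++
[i=10,j=7] A[i]=37>B[j]=36 take 36 → j++
[i=10,j=8] B done, take A[i]=37 → i++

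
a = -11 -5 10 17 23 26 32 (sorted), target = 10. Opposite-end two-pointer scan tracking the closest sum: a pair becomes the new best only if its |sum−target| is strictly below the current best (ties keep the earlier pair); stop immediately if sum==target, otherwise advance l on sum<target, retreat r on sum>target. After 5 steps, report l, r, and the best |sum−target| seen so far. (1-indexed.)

l=1 r=7: -11+32=21 d=11 *, r--
l=1 r=6: -11+26=15 d=5 *, r--
l=1 r=5: -11+23=12 d=2 *, r--
l=1 r=4: -11+17=6 d=4, l++
l=2 r=4: -5+17=12 d=2, r--

l=2, r=3, best |Δ|=2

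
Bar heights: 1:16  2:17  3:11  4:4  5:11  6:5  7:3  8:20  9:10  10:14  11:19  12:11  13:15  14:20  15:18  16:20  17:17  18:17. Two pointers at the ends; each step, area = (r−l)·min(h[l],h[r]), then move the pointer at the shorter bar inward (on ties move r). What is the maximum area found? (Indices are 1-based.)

[1,18] min(16,17)*17=272 best=272 * → l++
[2,18] min(17,17)*16=272 best=272 → r--
[2,17] min(17,17)*15=255 best=272 → r--
[2,16] min(17,20)*14=238 best=272 → l++
[3,16] min(11,20)*13=143 best=272 → l++
[4,16] min(4,20)*12=48 best=272 → l++
[5,16] min(11,20)*11=121 best=272 → l++
[6,16] min(5,20)*10=50 best=272 → l++
[7,16] min(3,20)*9=27 best=272 → l++
[8,16] min(20,20)*8=160 best=272 → r--
[8,15] min(20,18)*7=126 best=272 → r--
[8,14] min(20,20)*6=120 best=272 → r--
[8,13] min(20,15)*5=75 best=272 → r--
[8,12] min(20,11)*4=44 best=272 → r--
[8,11] min(20,19)*3=57 best=272 → r--
[8,10] min(20,14)*2=28 best=272 → r--
[8,9] min(20,10)*1=10 best=272 → r--

max area = 272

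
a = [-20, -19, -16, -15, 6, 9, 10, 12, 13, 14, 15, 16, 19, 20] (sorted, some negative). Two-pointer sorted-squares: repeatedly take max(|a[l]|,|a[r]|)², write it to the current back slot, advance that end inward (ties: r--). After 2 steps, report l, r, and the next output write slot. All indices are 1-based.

[1,14] |-20|<=|20| out[14]=400 → r--
[1,13] |-20|>|19| out[13]=400 → l++

l=2, r=13, next write slot=12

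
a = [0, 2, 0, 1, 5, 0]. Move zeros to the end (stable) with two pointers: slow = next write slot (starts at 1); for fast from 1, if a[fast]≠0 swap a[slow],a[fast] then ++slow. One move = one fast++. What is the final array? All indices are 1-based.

(s=1,f=1) a[fast]=0 → fast++
(s=1,f=2) a[fast]=2≠0 swap→a[1]=2 → slow++,fast++
(s=2,f=3) a[fast]=0 → fast++
(s=2,f=4) a[fast]=1≠0 swap→a[2]=1 → slow++,fast++
(s=3,f=5) a[fast]=5≠0 swap→a[3]=5 → slow++,fast++
(s=4,f=6) a[fast]=0 → fast++

[2, 1, 5, 0, 0, 0]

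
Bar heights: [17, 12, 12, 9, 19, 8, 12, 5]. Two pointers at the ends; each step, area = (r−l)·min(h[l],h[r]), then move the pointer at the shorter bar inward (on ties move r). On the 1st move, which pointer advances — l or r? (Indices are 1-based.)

r

l=1 r=8: min(17,5)*7=35 best=35 *, r--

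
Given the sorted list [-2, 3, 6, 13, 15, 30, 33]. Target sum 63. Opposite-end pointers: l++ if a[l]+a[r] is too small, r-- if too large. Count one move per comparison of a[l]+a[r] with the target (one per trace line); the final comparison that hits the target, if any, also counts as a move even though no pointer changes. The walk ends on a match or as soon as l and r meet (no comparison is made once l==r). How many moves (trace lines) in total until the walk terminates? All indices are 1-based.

6 moves

[1,7] -2+33=31 <63 → l++
[2,7] 3+33=36 <63 → l++
[3,7] 6+33=39 <63 → l++
[4,7] 13+33=46 <63 → l++
[5,7] 15+33=48 <63 → l++
[6,7] 30+33=63 → found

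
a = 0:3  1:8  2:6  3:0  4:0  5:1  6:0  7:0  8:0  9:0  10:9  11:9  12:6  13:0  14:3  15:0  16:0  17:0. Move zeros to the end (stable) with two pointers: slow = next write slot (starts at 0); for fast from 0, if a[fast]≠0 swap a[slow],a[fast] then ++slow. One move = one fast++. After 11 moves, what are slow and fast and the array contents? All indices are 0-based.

slow=5, fast=11, a=[3, 8, 6, 1, 9, 0, 0, 0, 0, 0, 0, 9, 6, 0, 3, 0, 0, 0]

slow=0 fast=0: a[fast]=3≠0 swap→a[0]=3, slow++,fast++
slow=1 fast=1: a[fast]=8≠0 swap→a[1]=8, slow++,fast++
slow=2 fast=2: a[fast]=6≠0 swap→a[2]=6, slow++,fast++
slow=3 fast=3: a[fast]=0, fast++
slow=3 fast=4: a[fast]=0, fast++
slow=3 fast=5: a[fast]=1≠0 swap→a[3]=1, slow++,fast++
slow=4 fast=6: a[fast]=0, fast++
slow=4 fast=7: a[fast]=0, fast++
slow=4 fast=8: a[fast]=0, fast++
slow=4 fast=9: a[fast]=0, fast++
slow=4 fast=10: a[fast]=9≠0 swap→a[4]=9, slow++,fast++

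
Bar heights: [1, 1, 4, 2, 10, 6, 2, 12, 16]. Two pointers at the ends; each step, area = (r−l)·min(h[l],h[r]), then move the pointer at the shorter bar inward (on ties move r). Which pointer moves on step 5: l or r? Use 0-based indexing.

l=0 r=8: min(1,16)*8=8 best=8 *, l++
l=1 r=8: min(1,16)*7=7 best=8, l++
l=2 r=8: min(4,16)*6=24 best=24 *, l++
l=3 r=8: min(2,16)*5=10 best=24, l++
l=4 r=8: min(10,16)*4=40 best=40 *, l++

l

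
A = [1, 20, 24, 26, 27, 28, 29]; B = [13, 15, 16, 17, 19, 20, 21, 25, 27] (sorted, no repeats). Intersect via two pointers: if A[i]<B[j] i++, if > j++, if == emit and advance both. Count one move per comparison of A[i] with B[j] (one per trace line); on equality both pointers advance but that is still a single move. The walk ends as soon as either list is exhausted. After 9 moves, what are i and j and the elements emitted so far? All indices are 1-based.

i=4, j=8, emitted=[20]

i=1 j=1: 1<13, i++
i=2 j=1: 20>13, j++
i=2 j=2: 20>15, j++
i=2 j=3: 20>16, j++
i=2 j=4: 20>17, j++
i=2 j=5: 20>19, j++
i=2 j=6: 20==20 emit, i++,j++
i=3 j=7: 24>21, j++
i=3 j=8: 24<25, i++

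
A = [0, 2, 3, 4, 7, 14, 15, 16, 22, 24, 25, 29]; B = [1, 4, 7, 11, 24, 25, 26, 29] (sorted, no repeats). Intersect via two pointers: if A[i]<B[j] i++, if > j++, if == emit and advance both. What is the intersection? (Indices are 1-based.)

intersection = [4, 7, 24, 25, 29]

i=1 j=1: 0<1, i++
i=2 j=1: 2>1, j++
i=2 j=2: 2<4, i++
i=3 j=2: 3<4, i++
i=4 j=2: 4==4 emit, i++,j++
i=5 j=3: 7==7 emit, i++,j++
i=6 j=4: 14>11, j++
i=6 j=5: 14<24, i++
i=7 j=5: 15<24, i++
i=8 j=5: 16<24, i++
i=9 j=5: 22<24, i++
i=10 j=5: 24==24 emit, i++,j++
i=11 j=6: 25==25 emit, i++,j++
i=12 j=7: 29>26, j++
i=12 j=8: 29==29 emit, i++,j++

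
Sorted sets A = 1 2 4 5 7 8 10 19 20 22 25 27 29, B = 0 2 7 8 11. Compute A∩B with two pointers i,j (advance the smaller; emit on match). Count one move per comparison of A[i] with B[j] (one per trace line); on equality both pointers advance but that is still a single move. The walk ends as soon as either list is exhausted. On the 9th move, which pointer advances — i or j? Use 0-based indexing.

[i=0,j=0] 1>0 → j++
[i=0,j=1] 1<2 → i++
[i=1,j=1] 2==2 emit → i++,j++
[i=2,j=2] 4<7 → i++
[i=3,j=2] 5<7 → i++
[i=4,j=2] 7==7 emit → i++,j++
[i=5,j=3] 8==8 emit → i++,j++
[i=6,j=4] 10<11 → i++
[i=7,j=4] 19>11 → j++

j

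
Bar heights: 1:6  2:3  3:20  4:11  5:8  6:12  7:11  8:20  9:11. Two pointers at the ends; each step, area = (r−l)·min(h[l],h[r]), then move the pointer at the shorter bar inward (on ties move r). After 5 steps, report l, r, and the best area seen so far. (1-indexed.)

l=1 r=9: min(6,11)*8=48 best=48 *, l++
l=2 r=9: min(3,11)*7=21 best=48, l++
l=3 r=9: min(20,11)*6=66 best=66 *, r--
l=3 r=8: min(20,20)*5=100 best=100 *, r--
l=3 r=7: min(20,11)*4=44 best=100, r--

l=3, r=6, best area=100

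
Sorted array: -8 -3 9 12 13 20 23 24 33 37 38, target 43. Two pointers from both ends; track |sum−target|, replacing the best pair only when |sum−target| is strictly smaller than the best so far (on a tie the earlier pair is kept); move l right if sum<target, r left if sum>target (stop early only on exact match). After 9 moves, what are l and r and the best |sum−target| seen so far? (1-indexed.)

l=6, r=7, best |Δ|=1

l=1 r=11: -8+38=30 d=13 *, l++
l=2 r=11: -3+38=35 d=8 *, l++
l=3 r=11: 9+38=47 d=4 *, r--
l=3 r=10: 9+37=46 d=3 *, r--
l=3 r=9: 9+33=42 d=1 *, l++
l=4 r=9: 12+33=45 d=2, r--
l=4 r=8: 12+24=36 d=7, l++
l=5 r=8: 13+24=37 d=6, l++
l=6 r=8: 20+24=44 d=1, r--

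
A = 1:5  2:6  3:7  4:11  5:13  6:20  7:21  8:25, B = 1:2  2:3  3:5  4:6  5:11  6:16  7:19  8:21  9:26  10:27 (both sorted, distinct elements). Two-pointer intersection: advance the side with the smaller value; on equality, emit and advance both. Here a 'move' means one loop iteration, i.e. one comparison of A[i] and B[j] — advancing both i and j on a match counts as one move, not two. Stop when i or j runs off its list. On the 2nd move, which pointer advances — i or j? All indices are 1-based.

j

[i=1,j=1] 5>2 → j++
[i=1,j=2] 5>3 → j++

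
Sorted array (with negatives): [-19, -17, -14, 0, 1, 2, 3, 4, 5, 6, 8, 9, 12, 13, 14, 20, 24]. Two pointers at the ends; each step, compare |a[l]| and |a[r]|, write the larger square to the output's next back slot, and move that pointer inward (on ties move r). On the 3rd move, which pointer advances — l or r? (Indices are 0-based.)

l

l=0 r=16: |-19|<=|24| out[16]=576, r--
l=0 r=15: |-19|<=|20| out[15]=400, r--
l=0 r=14: |-19|>|14| out[14]=361, l++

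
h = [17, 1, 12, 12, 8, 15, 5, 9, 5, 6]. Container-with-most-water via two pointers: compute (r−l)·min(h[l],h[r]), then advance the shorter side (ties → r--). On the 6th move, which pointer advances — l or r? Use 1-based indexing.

[1,10] min(17,6)*9=54 best=54 * → r--
[1,9] min(17,5)*8=40 best=54 → r--
[1,8] min(17,9)*7=63 best=63 * → r--
[1,7] min(17,5)*6=30 best=63 → r--
[1,6] min(17,15)*5=75 best=75 * → r--
[1,5] min(17,8)*4=32 best=75 → r--

r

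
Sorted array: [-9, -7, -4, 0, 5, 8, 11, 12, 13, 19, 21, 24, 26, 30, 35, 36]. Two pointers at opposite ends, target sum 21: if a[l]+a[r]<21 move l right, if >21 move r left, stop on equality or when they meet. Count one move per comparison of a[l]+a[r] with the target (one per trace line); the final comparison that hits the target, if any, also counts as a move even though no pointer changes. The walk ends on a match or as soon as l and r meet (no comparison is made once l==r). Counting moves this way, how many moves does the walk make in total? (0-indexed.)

[0,15] -9+36=27 >21 → r--
[0,14] -9+35=26 >21 → r--
[0,13] -9+30=21 → found

3 moves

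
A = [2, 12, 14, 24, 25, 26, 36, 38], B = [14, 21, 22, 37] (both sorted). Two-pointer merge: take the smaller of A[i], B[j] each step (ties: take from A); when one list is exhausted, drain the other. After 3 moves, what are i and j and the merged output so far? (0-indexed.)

i=0 j=0: A[i]=2<=B[j]=14 take 2, i++
i=1 j=0: A[i]=12<=B[j]=14 take 12, i++
i=2 j=0: A[i]=14<=B[j]=14 take 14, i++

i=3, j=0, merged so far=[2, 12, 14]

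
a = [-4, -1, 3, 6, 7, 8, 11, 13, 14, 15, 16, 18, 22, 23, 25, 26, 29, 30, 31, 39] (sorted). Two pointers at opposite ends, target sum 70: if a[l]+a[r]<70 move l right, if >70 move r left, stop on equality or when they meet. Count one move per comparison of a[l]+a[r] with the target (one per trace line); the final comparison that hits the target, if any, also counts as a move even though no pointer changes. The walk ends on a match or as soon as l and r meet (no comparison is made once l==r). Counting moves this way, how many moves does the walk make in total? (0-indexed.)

19 moves

l=0 r=19: -4+39=35 <70, l++
l=1 r=19: -1+39=38 <70, l++
l=2 r=19: 3+39=42 <70, l++
l=3 r=19: 6+39=45 <70, l++
l=4 r=19: 7+39=46 <70, l++
l=5 r=19: 8+39=47 <70, l++
l=6 r=19: 11+39=50 <70, l++
l=7 r=19: 13+39=52 <70, l++
l=8 r=19: 14+39=53 <70, l++
l=9 r=19: 15+39=54 <70, l++
l=10 r=19: 16+39=55 <70, l++
l=11 r=19: 18+39=57 <70, l++
l=12 r=19: 22+39=61 <70, l++
l=13 r=19: 23+39=62 <70, l++
l=14 r=19: 25+39=64 <70, l++
l=15 r=19: 26+39=65 <70, l++
l=16 r=19: 29+39=68 <70, l++
l=17 r=19: 30+39=69 <70, l++
l=18 r=19: 31+39=70, found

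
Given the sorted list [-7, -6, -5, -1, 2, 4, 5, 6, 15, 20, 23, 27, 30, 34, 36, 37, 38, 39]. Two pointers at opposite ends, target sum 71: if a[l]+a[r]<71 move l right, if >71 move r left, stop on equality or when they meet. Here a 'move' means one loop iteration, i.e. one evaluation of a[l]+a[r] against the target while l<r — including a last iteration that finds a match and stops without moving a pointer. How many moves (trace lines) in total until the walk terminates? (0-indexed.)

16 moves

[0,17] -7+39=32 <71 → l++
[1,17] -6+39=33 <71 → l++
[2,17] -5+39=34 <71 → l++
[3,17] -1+39=38 <71 → l++
[4,17] 2+39=41 <71 → l++
[5,17] 4+39=43 <71 → l++
[6,17] 5+39=44 <71 → l++
[7,17] 6+39=45 <71 → l++
[8,17] 15+39=54 <71 → l++
[9,17] 20+39=59 <71 → l++
[10,17] 23+39=62 <71 → l++
[11,17] 27+39=66 <71 → l++
[12,17] 30+39=69 <71 → l++
[13,17] 34+39=73 >71 → r--
[13,16] 34+38=72 >71 → r--
[13,15] 34+37=71 → found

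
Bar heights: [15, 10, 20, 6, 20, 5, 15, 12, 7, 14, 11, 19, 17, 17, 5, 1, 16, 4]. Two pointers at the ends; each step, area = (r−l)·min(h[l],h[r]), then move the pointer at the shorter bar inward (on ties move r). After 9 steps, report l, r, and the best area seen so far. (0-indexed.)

l=0 r=17: min(15,4)*17=68 best=68 *, r--
l=0 r=16: min(15,16)*16=240 best=240 *, l++
l=1 r=16: min(10,16)*15=150 best=240, l++
l=2 r=16: min(20,16)*14=224 best=240, r--
l=2 r=15: min(20,1)*13=13 best=240, r--
l=2 r=14: min(20,5)*12=60 best=240, r--
l=2 r=13: min(20,17)*11=187 best=240, r--
l=2 r=12: min(20,17)*10=170 best=240, r--
l=2 r=11: min(20,19)*9=171 best=240, r--

l=2, r=10, best area=240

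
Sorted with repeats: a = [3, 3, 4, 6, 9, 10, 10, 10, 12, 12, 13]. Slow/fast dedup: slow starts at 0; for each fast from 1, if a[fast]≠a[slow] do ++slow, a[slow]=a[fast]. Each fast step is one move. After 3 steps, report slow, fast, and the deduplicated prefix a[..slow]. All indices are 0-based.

slow=2, fast=4, prefix=[3, 4, 6]

slow=0 fast=1: a[fast]=3=a[slow] dup, fast++
slow=0 fast=2: a[fast]=4≠a[slow]=3 write a[1]=4, slow++,fast++
slow=1 fast=3: a[fast]=6≠a[slow]=4 write a[2]=6, slow++,fast++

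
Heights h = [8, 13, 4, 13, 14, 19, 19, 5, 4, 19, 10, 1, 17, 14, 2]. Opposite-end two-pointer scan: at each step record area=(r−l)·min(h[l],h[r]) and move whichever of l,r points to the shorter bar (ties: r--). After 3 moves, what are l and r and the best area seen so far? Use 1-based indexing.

l=1 r=15: min(8,2)*14=28 best=28 *, r--
l=1 r=14: min(8,14)*13=104 best=104 *, l++
l=2 r=14: min(13,14)*12=156 best=156 *, l++

l=3, r=14, best area=156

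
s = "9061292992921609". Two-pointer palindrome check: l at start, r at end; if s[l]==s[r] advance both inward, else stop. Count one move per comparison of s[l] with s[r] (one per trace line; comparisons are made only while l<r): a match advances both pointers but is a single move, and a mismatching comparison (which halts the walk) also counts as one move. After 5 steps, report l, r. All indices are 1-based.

l=1 r=16: '9'=='9', l++,r--
l=2 r=15: '0'=='0', l++,r--
l=3 r=14: '6'=='6', l++,r--
l=4 r=13: '1'=='1', l++,r--
l=5 r=12: '2'=='2', l++,r--

l=6, r=11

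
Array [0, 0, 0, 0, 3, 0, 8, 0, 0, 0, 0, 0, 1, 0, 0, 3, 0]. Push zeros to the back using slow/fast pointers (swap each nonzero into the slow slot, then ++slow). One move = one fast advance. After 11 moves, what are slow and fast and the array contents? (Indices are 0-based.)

slow=2, fast=11, a=[3, 8, 0, 0, 0, 0, 0, 0, 0, 0, 0, 0, 1, 0, 0, 3, 0]

slow=0 fast=0: a[fast]=0, fast++
slow=0 fast=1: a[fast]=0, fast++
slow=0 fast=2: a[fast]=0, fast++
slow=0 fast=3: a[fast]=0, fast++
slow=0 fast=4: a[fast]=3≠0 swap→a[0]=3, slow++,fast++
slow=1 fast=5: a[fast]=0, fast++
slow=1 fast=6: a[fast]=8≠0 swap→a[1]=8, slow++,fast++
slow=2 fast=7: a[fast]=0, fast++
slow=2 fast=8: a[fast]=0, fast++
slow=2 fast=9: a[fast]=0, fast++
slow=2 fast=10: a[fast]=0, fast++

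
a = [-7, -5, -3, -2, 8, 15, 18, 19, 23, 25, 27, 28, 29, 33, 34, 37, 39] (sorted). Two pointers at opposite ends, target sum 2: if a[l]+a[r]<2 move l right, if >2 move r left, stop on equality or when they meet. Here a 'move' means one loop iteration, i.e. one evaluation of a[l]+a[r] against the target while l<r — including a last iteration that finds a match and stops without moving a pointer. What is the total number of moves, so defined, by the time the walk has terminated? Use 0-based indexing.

[0,16] -7+39=32 >2 → r--
[0,15] -7+37=30 >2 → r--
[0,14] -7+34=27 >2 → r--
[0,13] -7+33=26 >2 → r--
[0,12] -7+29=22 >2 → r--
[0,11] -7+28=21 >2 → r--
[0,10] -7+27=20 >2 → r--
[0,9] -7+25=18 >2 → r--
[0,8] -7+23=16 >2 → r--
[0,7] -7+19=12 >2 → r--
[0,6] -7+18=11 >2 → r--
[0,5] -7+15=8 >2 → r--
[0,4] -7+8=1 <2 → l++
[1,4] -5+8=3 >2 → r--
[1,3] -5+-2=-7 <2 → l++
[2,3] -3+-2=-5 <2 → l++

16 moves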